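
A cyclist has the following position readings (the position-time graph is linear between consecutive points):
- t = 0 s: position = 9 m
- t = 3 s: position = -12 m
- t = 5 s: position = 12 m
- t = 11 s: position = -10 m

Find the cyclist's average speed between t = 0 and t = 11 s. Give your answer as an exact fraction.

Average speed = (total path length)/(elapsed time); on a piecewise-linear x-t graph the path length is Σ|Δx|.
0–3 s: |Δx| = |-12 − 9| = 21 m
3–5 s: |Δx| = |12 − -12| = 24 m
5–11 s: |Δx| = |-10 − 12| = 22 m
Total path = 67 m; average speed = 67/11 = 67/11 m/s.

67/11 m/s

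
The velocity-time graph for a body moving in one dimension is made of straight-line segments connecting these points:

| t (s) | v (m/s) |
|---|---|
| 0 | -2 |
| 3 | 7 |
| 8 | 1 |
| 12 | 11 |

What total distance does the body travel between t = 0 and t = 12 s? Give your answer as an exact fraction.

317/6 m

Distance (not displacement) is the total path length: add the absolute areas under v-t.
0–3 s: v = 0 at t = 2/3 s; triangle areas 2/3 + 49/6 = 53/6 m
3–8 s: |½(7 + 1)(5)| = 20 m
8–12 s: |½(1 + 11)(4)| = 24 m
Total distance = 317/6 m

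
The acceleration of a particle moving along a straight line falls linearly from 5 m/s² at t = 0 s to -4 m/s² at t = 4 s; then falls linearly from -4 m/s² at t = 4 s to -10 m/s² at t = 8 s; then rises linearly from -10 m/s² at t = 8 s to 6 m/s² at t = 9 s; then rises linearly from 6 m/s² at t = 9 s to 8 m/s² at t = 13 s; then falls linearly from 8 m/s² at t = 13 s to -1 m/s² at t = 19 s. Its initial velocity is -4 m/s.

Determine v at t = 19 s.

17 m/s

Δv equals the area under the a-t graph; then v = v₀ + Δv.
0–4 s: ½(5 + -4)(4) = 2 m/s
4–8 s: ½(-4 + -10)(4) = -28 m/s
8–9 s: ½(-10 + 6)(1) = -2 m/s
9–13 s: ½(6 + 8)(4) = 28 m/s
13–19 s: ½(8 + -1)(6) = 21 m/s
Δv = 21 m/s, so v(19) = -4 + (21) = 17 m/s.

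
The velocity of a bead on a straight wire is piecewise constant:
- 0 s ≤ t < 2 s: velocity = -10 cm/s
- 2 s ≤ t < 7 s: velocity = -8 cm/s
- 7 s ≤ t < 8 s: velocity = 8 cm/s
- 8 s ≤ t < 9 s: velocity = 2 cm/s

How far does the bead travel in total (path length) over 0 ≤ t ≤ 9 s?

Total distance travelled is ∫|v| dt — sum the magnitudes of each area piece.
0–2 s: |-10| × 2 = 20 cm
2–7 s: |-8| × 5 = 40 cm
7–8 s: |8| × 1 = 8 cm
8–9 s: |2| × 1 = 2 cm
Total distance = 70 cm

70 cm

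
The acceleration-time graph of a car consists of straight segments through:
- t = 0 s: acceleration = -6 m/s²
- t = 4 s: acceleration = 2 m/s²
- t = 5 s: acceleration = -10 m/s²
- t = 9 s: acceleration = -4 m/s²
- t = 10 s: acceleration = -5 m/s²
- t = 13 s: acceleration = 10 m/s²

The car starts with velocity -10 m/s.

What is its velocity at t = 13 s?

-47 m/s

Δv equals the area under the a-t graph; then v = v₀ + Δv.
0–4 s: ½(-6 + 2)(4) = -8 m/s
4–5 s: ½(2 + -10)(1) = -4 m/s
5–9 s: ½(-10 + -4)(4) = -28 m/s
9–10 s: ½(-4 + -5)(1) = -4.5 m/s
10–13 s: ½(-5 + 10)(3) = 7.5 m/s
Δv = -37 m/s, so v(13) = -10 + (-37) = -47 m/s.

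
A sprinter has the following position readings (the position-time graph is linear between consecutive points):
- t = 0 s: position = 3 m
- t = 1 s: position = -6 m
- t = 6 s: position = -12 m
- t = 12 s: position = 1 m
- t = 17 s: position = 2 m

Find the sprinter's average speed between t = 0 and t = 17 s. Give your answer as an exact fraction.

29/17 m/s

Average speed = (total path length)/(elapsed time); on a piecewise-linear x-t graph the path length is Σ|Δx|.
0–1 s: |Δx| = |-6 − 3| = 9 m
1–6 s: |Δx| = |-12 − -6| = 6 m
6–12 s: |Δx| = |1 − -12| = 13 m
12–17 s: |Δx| = |2 − 1| = 1 m
Total path = 29 m; average speed = 29/17 = 29/17 m/s.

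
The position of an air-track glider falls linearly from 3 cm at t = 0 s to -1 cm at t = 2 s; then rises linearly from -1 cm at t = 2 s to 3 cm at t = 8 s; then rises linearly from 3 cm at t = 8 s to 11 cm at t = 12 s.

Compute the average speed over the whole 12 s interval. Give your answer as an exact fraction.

Average speed = (total path length)/(elapsed time); on a piecewise-linear x-t graph the path length is Σ|Δx|.
0–2 s: |Δx| = |-1 − 3| = 4 cm
2–8 s: |Δx| = |3 − -1| = 4 cm
8–12 s: |Δx| = |11 − 3| = 8 cm
Total path = 16 cm; average speed = 16/12 = 4/3 cm/s.

4/3 cm/s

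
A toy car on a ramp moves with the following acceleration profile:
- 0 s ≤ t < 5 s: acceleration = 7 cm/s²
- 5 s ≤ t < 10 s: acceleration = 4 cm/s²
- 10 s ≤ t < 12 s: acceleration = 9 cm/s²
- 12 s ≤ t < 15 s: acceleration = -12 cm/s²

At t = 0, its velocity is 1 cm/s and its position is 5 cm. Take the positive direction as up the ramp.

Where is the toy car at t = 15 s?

On each constant-a segment, Δv = aΔt and Δx = v₀Δt + ½aΔt²; chain segment to segment.
0–5 s: v starts 1 cm/s; Δx = 1·5 + ½·7·5² = 92.5 cm; v ends 36 cm/s.
5–10 s: v starts 36 cm/s; Δx = 36·5 + ½·4·5² = 230 cm; v ends 56 cm/s.
10–12 s: v starts 56 cm/s; Δx = 56·2 + ½·9·2² = 130 cm; v ends 74 cm/s.
12–15 s: v starts 74 cm/s; Δx = 74·3 + ½·-12·3² = 168 cm; v ends 38 cm/s.
x(15) = 5 + Σ Δx = 625.5 cm.

625.5 cm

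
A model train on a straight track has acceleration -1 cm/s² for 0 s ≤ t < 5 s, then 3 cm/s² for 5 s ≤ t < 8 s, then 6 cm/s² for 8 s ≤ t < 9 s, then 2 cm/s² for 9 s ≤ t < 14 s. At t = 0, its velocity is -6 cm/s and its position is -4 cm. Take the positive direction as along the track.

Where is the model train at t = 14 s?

-20 cm

On each constant-a segment, Δv = aΔt and Δx = v₀Δt + ½aΔt²; chain segment to segment.
0–5 s: v starts -6 cm/s; Δx = -6·5 + ½·-1·5² = -42.5 cm; v ends -11 cm/s.
5–8 s: v starts -11 cm/s; Δx = -11·3 + ½·3·3² = -19.5 cm; v ends -2 cm/s.
8–9 s: v starts -2 cm/s; Δx = -2·1 + ½·6·1² = 1 cm; v ends 4 cm/s.
9–14 s: v starts 4 cm/s; Δx = 4·5 + ½·2·5² = 45 cm; v ends 14 cm/s.
x(14) = -4 + Σ Δx = -20 cm.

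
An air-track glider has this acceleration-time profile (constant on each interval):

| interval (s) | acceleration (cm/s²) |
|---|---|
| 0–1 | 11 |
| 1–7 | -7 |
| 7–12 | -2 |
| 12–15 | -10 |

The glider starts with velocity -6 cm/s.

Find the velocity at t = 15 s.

Δv equals the area under the a-t graph; then v = v₀ + Δv.
0–1 s: 11 × 1 = 11 cm/s
1–7 s: -7 × 6 = -42 cm/s
7–12 s: -2 × 5 = -10 cm/s
12–15 s: -10 × 3 = -30 cm/s
Δv = -71 cm/s, so v(15) = -6 + (-71) = -77 cm/s.

-77 cm/s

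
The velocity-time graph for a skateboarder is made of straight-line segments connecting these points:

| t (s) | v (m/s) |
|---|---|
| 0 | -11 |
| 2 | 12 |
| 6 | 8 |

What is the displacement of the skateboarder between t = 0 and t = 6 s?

41 m

Net displacement equals the area under the velocity-time graph (areas below the axis count negative).
0–2 s: ½(-11 + 12)(2) = 1 m
2–6 s: ½(12 + 8)(4) = 40 m
Net displacement = 41 m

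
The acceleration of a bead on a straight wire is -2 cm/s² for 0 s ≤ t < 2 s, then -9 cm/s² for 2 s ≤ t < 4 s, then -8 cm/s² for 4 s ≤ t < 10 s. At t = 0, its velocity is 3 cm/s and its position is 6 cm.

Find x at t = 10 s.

-270 cm

On each constant-a segment, Δv = aΔt and Δx = v₀Δt + ½aΔt²; chain segment to segment.
0–2 s: v starts 3 cm/s; Δx = 3·2 + ½·-2·2² = 2 cm; v ends -1 cm/s.
2–4 s: v starts -1 cm/s; Δx = -1·2 + ½·-9·2² = -20 cm; v ends -19 cm/s.
4–10 s: v starts -19 cm/s; Δx = -19·6 + ½·-8·6² = -258 cm; v ends -67 cm/s.
x(10) = 6 + Σ Δx = -270 cm.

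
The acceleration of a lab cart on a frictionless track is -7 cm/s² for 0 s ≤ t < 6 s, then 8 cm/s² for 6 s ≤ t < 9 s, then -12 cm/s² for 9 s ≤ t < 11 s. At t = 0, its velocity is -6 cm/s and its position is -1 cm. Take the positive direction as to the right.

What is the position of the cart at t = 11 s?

-343 cm

On each constant-a segment, Δv = aΔt and Δx = v₀Δt + ½aΔt²; chain segment to segment.
0–6 s: v starts -6 cm/s; Δx = -6·6 + ½·-7·6² = -162 cm; v ends -48 cm/s.
6–9 s: v starts -48 cm/s; Δx = -48·3 + ½·8·3² = -108 cm; v ends -24 cm/s.
9–11 s: v starts -24 cm/s; Δx = -24·2 + ½·-12·2² = -72 cm; v ends -48 cm/s.
x(11) = -1 + Σ Δx = -343 cm.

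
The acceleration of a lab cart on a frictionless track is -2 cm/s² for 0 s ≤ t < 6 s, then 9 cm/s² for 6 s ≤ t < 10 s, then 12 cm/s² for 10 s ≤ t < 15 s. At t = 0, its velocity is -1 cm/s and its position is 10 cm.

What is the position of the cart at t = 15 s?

253 cm

On each constant-a segment, Δv = aΔt and Δx = v₀Δt + ½aΔt²; chain segment to segment.
0–6 s: v starts -1 cm/s; Δx = -1·6 + ½·-2·6² = -42 cm; v ends -13 cm/s.
6–10 s: v starts -13 cm/s; Δx = -13·4 + ½·9·4² = 20 cm; v ends 23 cm/s.
10–15 s: v starts 23 cm/s; Δx = 23·5 + ½·12·5² = 265 cm; v ends 83 cm/s.
x(15) = 10 + Σ Δx = 253 cm.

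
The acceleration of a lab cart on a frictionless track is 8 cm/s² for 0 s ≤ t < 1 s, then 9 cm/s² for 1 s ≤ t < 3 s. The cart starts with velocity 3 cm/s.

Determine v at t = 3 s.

29 cm/s

Δv equals the area under the a-t graph; then v = v₀ + Δv.
0–1 s: 8 × 1 = 8 cm/s
1–3 s: 9 × 2 = 18 cm/s
Δv = 26 cm/s, so v(3) = 3 + (26) = 29 cm/s.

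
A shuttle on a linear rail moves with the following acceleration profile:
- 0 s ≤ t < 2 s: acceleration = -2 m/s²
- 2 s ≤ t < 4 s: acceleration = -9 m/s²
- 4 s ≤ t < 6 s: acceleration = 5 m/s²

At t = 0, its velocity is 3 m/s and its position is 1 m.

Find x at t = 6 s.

-45 m

On each constant-a segment, Δv = aΔt and Δx = v₀Δt + ½aΔt²; chain segment to segment.
0–2 s: v starts 3 m/s; Δx = 3·2 + ½·-2·2² = 2 m; v ends -1 m/s.
2–4 s: v starts -1 m/s; Δx = -1·2 + ½·-9·2² = -20 m; v ends -19 m/s.
4–6 s: v starts -19 m/s; Δx = -19·2 + ½·5·2² = -28 m; v ends -9 m/s.
x(6) = 1 + Σ Δx = -45 m.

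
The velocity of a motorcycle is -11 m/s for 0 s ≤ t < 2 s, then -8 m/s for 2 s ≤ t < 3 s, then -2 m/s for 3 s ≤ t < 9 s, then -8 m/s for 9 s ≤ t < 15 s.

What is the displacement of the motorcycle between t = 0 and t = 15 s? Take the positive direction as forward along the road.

-90 m

Displacement is the signed area under the v-t curve.
0–2 s: -11 × 2 = -22 m
2–3 s: -8 × 1 = -8 m
3–9 s: -2 × 6 = -12 m
9–15 s: -8 × 6 = -48 m
Net displacement = -90 m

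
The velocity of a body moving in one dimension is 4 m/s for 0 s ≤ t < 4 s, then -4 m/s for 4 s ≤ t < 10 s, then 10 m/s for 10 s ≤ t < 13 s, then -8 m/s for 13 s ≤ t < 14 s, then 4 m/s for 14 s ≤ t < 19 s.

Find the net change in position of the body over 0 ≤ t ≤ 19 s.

Displacement is the signed area under the v-t curve.
0–4 s: 4 × 4 = 16 m
4–10 s: -4 × 6 = -24 m
10–13 s: 10 × 3 = 30 m
13–14 s: -8 × 1 = -8 m
14–19 s: 4 × 5 = 20 m
Net displacement = 34 m

34 m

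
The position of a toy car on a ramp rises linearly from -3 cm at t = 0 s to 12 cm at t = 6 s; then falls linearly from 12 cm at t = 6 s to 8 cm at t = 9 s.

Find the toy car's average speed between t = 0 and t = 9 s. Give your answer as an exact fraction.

Average speed = (total path length)/(elapsed time); on a piecewise-linear x-t graph the path length is Σ|Δx|.
0–6 s: |Δx| = |12 − -3| = 15 cm
6–9 s: |Δx| = |8 − 12| = 4 cm
Total path = 19 cm; average speed = 19/9 = 19/9 cm/s.

19/9 cm/s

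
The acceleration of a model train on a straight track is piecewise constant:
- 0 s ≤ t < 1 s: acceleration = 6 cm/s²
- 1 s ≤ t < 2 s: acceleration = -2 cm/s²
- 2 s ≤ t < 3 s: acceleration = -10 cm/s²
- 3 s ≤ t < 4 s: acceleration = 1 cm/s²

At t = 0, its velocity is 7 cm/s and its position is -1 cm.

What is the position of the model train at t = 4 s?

On each constant-a segment, Δv = aΔt and Δx = v₀Δt + ½aΔt²; chain segment to segment.
0–1 s: v starts 7 cm/s; Δx = 7·1 + ½·6·1² = 10 cm; v ends 13 cm/s.
1–2 s: v starts 13 cm/s; Δx = 13·1 + ½·-2·1² = 12 cm; v ends 11 cm/s.
2–3 s: v starts 11 cm/s; Δx = 11·1 + ½·-10·1² = 6 cm; v ends 1 cm/s.
3–4 s: v starts 1 cm/s; Δx = 1·1 + ½·1·1² = 1.5 cm; v ends 2 cm/s.
x(4) = -1 + Σ Δx = 28.5 cm.

28.5 cm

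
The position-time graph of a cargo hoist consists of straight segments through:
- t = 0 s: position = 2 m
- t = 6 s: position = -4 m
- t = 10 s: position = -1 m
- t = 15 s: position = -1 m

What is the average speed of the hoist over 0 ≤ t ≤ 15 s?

0.6 m/s

Average speed = (total path length)/(elapsed time); on a piecewise-linear x-t graph the path length is Σ|Δx|.
0–6 s: |Δx| = |-4 − 2| = 6 m
6–10 s: |Δx| = |-1 − -4| = 3 m
10–15 s: |Δx| = |-1 − -1| = 0 m
Total path = 9 m; average speed = 9/15 = 0.6 m/s.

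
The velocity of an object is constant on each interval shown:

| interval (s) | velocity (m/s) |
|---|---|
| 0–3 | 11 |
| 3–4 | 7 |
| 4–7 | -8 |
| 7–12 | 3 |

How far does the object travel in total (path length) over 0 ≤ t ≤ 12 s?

79 m

Total distance travelled is ∫|v| dt — sum the magnitudes of each area piece.
0–3 s: |11| × 3 = 33 m
3–4 s: |7| × 1 = 7 m
4–7 s: |-8| × 3 = 24 m
7–12 s: |3| × 5 = 15 m
Total distance = 79 m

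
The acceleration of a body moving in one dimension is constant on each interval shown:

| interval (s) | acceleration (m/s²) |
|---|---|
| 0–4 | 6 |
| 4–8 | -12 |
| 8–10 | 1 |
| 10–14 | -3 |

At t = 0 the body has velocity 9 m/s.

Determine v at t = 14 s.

Δv equals the area under the a-t graph; then v = v₀ + Δv.
0–4 s: 6 × 4 = 24 m/s
4–8 s: -12 × 4 = -48 m/s
8–10 s: 1 × 2 = 2 m/s
10–14 s: -3 × 4 = -12 m/s
Δv = -34 m/s, so v(14) = 9 + (-34) = -25 m/s.

-25 m/s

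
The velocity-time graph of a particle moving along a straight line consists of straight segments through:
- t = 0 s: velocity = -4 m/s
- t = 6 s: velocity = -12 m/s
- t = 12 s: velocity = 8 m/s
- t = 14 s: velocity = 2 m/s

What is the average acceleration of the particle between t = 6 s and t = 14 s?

Average acceleration = Δv/Δt = (2 − -12)/(14 − 6) = 1.75 m/s².

1.75 m/s²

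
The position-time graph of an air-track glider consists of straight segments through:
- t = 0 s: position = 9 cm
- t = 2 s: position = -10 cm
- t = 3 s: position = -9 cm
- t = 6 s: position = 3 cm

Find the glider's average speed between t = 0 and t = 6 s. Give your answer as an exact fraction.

16/3 cm/s

Average speed = (total path length)/(elapsed time); on a piecewise-linear x-t graph the path length is Σ|Δx|.
0–2 s: |Δx| = |-10 − 9| = 19 cm
2–3 s: |Δx| = |-9 − -10| = 1 cm
3–6 s: |Δx| = |3 − -9| = 12 cm
Total path = 32 cm; average speed = 32/6 = 16/3 cm/s.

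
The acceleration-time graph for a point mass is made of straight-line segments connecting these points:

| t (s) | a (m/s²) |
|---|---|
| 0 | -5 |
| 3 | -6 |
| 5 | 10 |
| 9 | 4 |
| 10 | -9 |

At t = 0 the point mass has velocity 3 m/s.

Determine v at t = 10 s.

Δv equals the area under the a-t graph; then v = v₀ + Δv.
0–3 s: ½(-5 + -6)(3) = -16.5 m/s
3–5 s: ½(-6 + 10)(2) = 4 m/s
5–9 s: ½(10 + 4)(4) = 28 m/s
9–10 s: ½(4 + -9)(1) = -2.5 m/s
Δv = 13 m/s, so v(10) = 3 + (13) = 16 m/s.

16 m/s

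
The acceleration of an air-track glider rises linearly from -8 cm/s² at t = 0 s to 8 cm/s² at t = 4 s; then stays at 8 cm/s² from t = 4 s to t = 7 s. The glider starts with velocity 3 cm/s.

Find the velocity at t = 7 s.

27 cm/s

Δv equals the area under the a-t graph; then v = v₀ + Δv.
0–4 s: ½(-8 + 8)(4) = 0 cm/s
4–7 s: 8 × 3 = 24 cm/s
Δv = 24 cm/s, so v(7) = 3 + (24) = 27 cm/s.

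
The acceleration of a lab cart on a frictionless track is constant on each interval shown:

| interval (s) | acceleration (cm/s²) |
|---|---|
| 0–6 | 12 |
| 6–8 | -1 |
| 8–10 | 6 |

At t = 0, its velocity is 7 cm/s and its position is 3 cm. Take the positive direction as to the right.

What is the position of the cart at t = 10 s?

On each constant-a segment, Δv = aΔt and Δx = v₀Δt + ½aΔt²; chain segment to segment.
0–6 s: v starts 7 cm/s; Δx = 7·6 + ½·12·6² = 258 cm; v ends 79 cm/s.
6–8 s: v starts 79 cm/s; Δx = 79·2 + ½·-1·2² = 156 cm; v ends 77 cm/s.
8–10 s: v starts 77 cm/s; Δx = 77·2 + ½·6·2² = 166 cm; v ends 89 cm/s.
x(10) = 3 + Σ Δx = 583 cm.

583 cm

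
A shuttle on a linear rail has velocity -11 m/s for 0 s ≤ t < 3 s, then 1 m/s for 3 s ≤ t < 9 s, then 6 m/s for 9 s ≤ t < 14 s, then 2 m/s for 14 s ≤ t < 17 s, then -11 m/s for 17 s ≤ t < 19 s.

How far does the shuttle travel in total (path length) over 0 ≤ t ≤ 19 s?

97 m

Distance (not displacement) is the total path length: add the absolute areas under v-t.
0–3 s: |-11| × 3 = 33 m
3–9 s: |1| × 6 = 6 m
9–14 s: |6| × 5 = 30 m
14–17 s: |2| × 3 = 6 m
17–19 s: |-11| × 2 = 22 m
Total distance = 97 m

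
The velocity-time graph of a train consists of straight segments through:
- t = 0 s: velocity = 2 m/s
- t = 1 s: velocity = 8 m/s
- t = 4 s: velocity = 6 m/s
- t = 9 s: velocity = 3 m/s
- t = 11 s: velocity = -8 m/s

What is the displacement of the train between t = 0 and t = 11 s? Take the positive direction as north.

Net displacement equals the area under the velocity-time graph (areas below the axis count negative).
0–1 s: ½(2 + 8)(1) = 5 m
1–4 s: ½(8 + 6)(3) = 21 m
4–9 s: ½(6 + 3)(5) = 22.5 m
9–11 s: ½(3 + -8)(2) = -5 m
Net displacement = 43.5 m

43.5 m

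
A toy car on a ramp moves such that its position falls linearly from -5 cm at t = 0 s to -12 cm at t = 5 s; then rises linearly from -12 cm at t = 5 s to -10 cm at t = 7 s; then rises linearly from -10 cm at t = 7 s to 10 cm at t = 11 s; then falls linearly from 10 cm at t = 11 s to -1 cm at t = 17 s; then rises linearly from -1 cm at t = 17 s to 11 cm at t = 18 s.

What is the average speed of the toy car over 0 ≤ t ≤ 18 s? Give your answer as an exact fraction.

26/9 cm/s

Average speed = (total path length)/(elapsed time); on a piecewise-linear x-t graph the path length is Σ|Δx|.
0–5 s: |Δx| = |-12 − -5| = 7 cm
5–7 s: |Δx| = |-10 − -12| = 2 cm
7–11 s: |Δx| = |10 − -10| = 20 cm
11–17 s: |Δx| = |-1 − 10| = 11 cm
17–18 s: |Δx| = |11 − -1| = 12 cm
Total path = 52 cm; average speed = 52/18 = 26/9 cm/s.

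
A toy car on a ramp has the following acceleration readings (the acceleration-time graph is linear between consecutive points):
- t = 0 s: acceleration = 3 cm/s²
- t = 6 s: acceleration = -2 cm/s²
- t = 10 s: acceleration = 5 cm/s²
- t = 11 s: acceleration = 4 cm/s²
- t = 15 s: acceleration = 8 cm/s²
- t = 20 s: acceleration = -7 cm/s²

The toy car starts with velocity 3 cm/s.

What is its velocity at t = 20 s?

43 cm/s

Δv equals the area under the a-t graph; then v = v₀ + Δv.
0–6 s: ½(3 + -2)(6) = 3 cm/s
6–10 s: ½(-2 + 5)(4) = 6 cm/s
10–11 s: ½(5 + 4)(1) = 4.5 cm/s
11–15 s: ½(4 + 8)(4) = 24 cm/s
15–20 s: ½(8 + -7)(5) = 2.5 cm/s
Δv = 40 cm/s, so v(20) = 3 + (40) = 43 cm/s.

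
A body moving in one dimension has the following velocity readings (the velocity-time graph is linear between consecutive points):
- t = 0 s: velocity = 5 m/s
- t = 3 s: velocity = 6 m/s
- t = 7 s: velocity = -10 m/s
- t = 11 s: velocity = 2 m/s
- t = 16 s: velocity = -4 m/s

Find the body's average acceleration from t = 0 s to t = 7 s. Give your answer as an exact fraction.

Average acceleration = Δv/Δt = (-10 − 5)/(7 − 0) = -15/7 m/s².

-15/7 m/s²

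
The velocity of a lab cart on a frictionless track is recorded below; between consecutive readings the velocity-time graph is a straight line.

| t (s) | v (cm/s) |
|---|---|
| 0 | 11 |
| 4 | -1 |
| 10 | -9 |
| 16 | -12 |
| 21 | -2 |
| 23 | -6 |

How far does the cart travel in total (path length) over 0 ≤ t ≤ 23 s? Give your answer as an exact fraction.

469/3 cm

Total distance travelled is ∫|v| dt — sum the magnitudes of each area piece.
0–4 s: v = 0 at t = 11/3 s; triangle areas 121/6 + 1/6 = 61/3 cm
4–10 s: |½(-1 + -9)(6)| = 30 cm
10–16 s: |½(-9 + -12)(6)| = 63 cm
16–21 s: |½(-12 + -2)(5)| = 35 cm
21–23 s: |½(-2 + -6)(2)| = 8 cm
Total distance = 469/3 cm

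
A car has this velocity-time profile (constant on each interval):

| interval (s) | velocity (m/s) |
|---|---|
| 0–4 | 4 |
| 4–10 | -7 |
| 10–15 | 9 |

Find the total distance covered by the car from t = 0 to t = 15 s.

Total distance travelled is ∫|v| dt — sum the magnitudes of each area piece.
0–4 s: |4| × 4 = 16 m
4–10 s: |-7| × 6 = 42 m
10–15 s: |9| × 5 = 45 m
Total distance = 103 m

103 m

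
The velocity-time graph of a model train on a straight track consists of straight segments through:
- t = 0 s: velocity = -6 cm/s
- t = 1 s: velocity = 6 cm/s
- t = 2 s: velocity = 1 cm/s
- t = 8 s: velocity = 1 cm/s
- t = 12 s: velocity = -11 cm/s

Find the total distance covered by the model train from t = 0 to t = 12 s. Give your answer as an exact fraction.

Total distance travelled is ∫|v| dt — sum the magnitudes of each area piece.
0–1 s: v = 0 at t = 0.5 s; triangle areas 1.5 + 1.5 = 3 cm
1–2 s: |½(6 + 1)(1)| = 3.5 cm
2–8 s: |1| × 6 = 6 cm
8–12 s: v = 0 at t = 25/3 s; triangle areas 1/6 + 121/6 = 61/3 cm
Total distance = 197/6 cm

197/6 cm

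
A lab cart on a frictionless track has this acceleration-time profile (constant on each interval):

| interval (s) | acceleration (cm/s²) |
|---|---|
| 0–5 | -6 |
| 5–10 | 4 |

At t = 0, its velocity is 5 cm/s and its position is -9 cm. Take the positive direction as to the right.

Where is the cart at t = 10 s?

On each constant-a segment, Δv = aΔt and Δx = v₀Δt + ½aΔt²; chain segment to segment.
0–5 s: v starts 5 cm/s; Δx = 5·5 + ½·-6·5² = -50 cm; v ends -25 cm/s.
5–10 s: v starts -25 cm/s; Δx = -25·5 + ½·4·5² = -75 cm; v ends -5 cm/s.
x(10) = -9 + Σ Δx = -134 cm.

-134 cm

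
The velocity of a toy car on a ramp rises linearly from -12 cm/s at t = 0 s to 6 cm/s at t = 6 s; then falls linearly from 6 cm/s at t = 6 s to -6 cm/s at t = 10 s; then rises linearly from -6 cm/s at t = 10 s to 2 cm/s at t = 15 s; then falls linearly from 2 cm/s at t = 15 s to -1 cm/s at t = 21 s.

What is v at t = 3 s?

-3 cm/s

On 0–6 s the graph is linear from -12 to 6 cm/s: v(3) = -12 + (6 − -12)·(3 − 0)/(6 − 0) = -3 cm/s.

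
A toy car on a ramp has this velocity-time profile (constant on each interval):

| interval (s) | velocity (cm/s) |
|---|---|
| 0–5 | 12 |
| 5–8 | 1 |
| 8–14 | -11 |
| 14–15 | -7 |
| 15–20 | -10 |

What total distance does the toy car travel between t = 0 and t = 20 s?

Total distance travelled is ∫|v| dt — sum the magnitudes of each area piece.
0–5 s: |12| × 5 = 60 cm
5–8 s: |1| × 3 = 3 cm
8–14 s: |-11| × 6 = 66 cm
14–15 s: |-7| × 1 = 7 cm
15–20 s: |-10| × 5 = 50 cm
Total distance = 186 cm

186 cm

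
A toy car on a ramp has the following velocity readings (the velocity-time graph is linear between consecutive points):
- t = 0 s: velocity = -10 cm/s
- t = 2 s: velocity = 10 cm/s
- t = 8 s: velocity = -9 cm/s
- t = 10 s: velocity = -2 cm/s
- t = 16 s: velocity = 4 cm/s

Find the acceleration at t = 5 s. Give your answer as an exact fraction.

-19/6 cm/s²

Acceleration is the slope of the v-t graph on 2–8 s: (-9 − 10)/(8 − 2) = -19/6 cm/s².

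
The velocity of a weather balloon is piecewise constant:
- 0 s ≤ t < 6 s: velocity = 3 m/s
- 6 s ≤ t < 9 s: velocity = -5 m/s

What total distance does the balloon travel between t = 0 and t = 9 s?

Total distance travelled is ∫|v| dt — sum the magnitudes of each area piece.
0–6 s: |3| × 6 = 18 m
6–9 s: |-5| × 3 = 15 m
Total distance = 33 m

33 m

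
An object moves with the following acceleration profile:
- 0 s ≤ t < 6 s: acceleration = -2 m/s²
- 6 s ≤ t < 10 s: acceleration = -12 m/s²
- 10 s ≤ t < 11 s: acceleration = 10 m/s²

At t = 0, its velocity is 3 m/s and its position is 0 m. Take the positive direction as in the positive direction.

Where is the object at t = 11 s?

-202 m

On each constant-a segment, Δv = aΔt and Δx = v₀Δt + ½aΔt²; chain segment to segment.
0–6 s: v starts 3 m/s; Δx = 3·6 + ½·-2·6² = -18 m; v ends -9 m/s.
6–10 s: v starts -9 m/s; Δx = -9·4 + ½·-12·4² = -132 m; v ends -57 m/s.
10–11 s: v starts -57 m/s; Δx = -57·1 + ½·10·1² = -52 m; v ends -47 m/s.
x(11) = 0 + Σ Δx = -202 m.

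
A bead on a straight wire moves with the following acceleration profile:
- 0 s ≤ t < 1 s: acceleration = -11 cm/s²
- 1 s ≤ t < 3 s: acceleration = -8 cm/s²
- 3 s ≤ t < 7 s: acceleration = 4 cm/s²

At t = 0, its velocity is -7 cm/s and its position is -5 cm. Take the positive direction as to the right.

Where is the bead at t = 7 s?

-173.5 cm

On each constant-a segment, Δv = aΔt and Δx = v₀Δt + ½aΔt²; chain segment to segment.
0–1 s: v starts -7 cm/s; Δx = -7·1 + ½·-11·1² = -12.5 cm; v ends -18 cm/s.
1–3 s: v starts -18 cm/s; Δx = -18·2 + ½·-8·2² = -52 cm; v ends -34 cm/s.
3–7 s: v starts -34 cm/s; Δx = -34·4 + ½·4·4² = -104 cm; v ends -18 cm/s.
x(7) = -5 + Σ Δx = -173.5 cm.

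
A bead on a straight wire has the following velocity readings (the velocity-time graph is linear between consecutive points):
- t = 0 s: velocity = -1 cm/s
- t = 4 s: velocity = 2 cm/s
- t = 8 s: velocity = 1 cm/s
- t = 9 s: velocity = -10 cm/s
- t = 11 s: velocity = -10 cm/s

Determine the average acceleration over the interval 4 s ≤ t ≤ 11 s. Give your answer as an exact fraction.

-12/7 cm/s²

Average acceleration = Δv/Δt = (-10 − 2)/(11 − 4) = -12/7 cm/s².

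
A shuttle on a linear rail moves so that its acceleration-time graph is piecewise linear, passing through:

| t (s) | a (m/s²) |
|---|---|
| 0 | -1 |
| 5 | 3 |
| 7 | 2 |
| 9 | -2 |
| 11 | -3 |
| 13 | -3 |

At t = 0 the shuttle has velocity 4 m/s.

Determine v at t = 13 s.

3 m/s

Δv equals the area under the a-t graph; then v = v₀ + Δv.
0–5 s: ½(-1 + 3)(5) = 5 m/s
5–7 s: ½(3 + 2)(2) = 5 m/s
7–9 s: ½(2 + -2)(2) = 0 m/s
9–11 s: ½(-2 + -3)(2) = -5 m/s
11–13 s: -3 × 2 = -6 m/s
Δv = -1 m/s, so v(13) = 4 + (-1) = 3 m/s.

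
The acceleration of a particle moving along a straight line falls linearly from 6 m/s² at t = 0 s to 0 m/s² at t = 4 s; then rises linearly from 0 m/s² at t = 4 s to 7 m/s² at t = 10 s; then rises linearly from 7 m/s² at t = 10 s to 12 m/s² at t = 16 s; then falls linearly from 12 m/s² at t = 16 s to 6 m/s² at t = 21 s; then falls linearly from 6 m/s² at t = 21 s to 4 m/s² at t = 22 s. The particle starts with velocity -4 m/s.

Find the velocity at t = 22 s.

136 m/s

Δv equals the area under the a-t graph; then v = v₀ + Δv.
0–4 s: ½(6 + 0)(4) = 12 m/s
4–10 s: ½(0 + 7)(6) = 21 m/s
10–16 s: ½(7 + 12)(6) = 57 m/s
16–21 s: ½(12 + 6)(5) = 45 m/s
21–22 s: ½(6 + 4)(1) = 5 m/s
Δv = 140 m/s, so v(22) = -4 + (140) = 136 m/s.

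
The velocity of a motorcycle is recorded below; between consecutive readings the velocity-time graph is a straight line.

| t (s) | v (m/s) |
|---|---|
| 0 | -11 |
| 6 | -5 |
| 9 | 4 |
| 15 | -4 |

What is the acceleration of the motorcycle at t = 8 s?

3 m/s²

Acceleration is the slope of the v-t graph on 6–9 s: (4 − -5)/(9 − 6) = 3 m/s².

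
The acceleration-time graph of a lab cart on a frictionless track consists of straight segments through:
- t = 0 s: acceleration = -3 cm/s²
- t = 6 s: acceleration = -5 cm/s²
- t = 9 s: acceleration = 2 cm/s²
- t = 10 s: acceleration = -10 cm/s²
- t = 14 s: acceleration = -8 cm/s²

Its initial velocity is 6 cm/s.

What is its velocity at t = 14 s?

-62.5 cm/s

Δv equals the area under the a-t graph; then v = v₀ + Δv.
0–6 s: ½(-3 + -5)(6) = -24 cm/s
6–9 s: ½(-5 + 2)(3) = -4.5 cm/s
9–10 s: ½(2 + -10)(1) = -4 cm/s
10–14 s: ½(-10 + -8)(4) = -36 cm/s
Δv = -68.5 cm/s, so v(14) = 6 + (-68.5) = -62.5 cm/s.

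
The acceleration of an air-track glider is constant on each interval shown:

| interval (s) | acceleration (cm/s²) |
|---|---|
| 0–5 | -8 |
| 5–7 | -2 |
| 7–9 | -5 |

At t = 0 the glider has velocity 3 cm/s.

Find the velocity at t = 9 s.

Δv equals the area under the a-t graph; then v = v₀ + Δv.
0–5 s: -8 × 5 = -40 cm/s
5–7 s: -2 × 2 = -4 cm/s
7–9 s: -5 × 2 = -10 cm/s
Δv = -54 cm/s, so v(9) = 3 + (-54) = -51 cm/s.

-51 cm/s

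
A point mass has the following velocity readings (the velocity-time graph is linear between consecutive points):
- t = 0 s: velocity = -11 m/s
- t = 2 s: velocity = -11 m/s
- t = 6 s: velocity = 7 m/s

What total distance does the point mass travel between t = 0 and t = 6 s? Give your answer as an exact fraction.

Total distance travelled is ∫|v| dt — sum the magnitudes of each area piece.
0–2 s: |-11| × 2 = 22 m
2–6 s: v = 0 at t = 40/9 s; triangle areas 121/9 + 49/9 = 170/9 m
Total distance = 368/9 m

368/9 m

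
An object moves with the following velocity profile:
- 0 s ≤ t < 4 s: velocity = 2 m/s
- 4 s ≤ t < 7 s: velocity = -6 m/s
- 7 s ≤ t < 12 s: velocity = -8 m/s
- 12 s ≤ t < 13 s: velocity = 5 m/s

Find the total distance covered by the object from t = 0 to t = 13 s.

71 m

Total distance travelled is ∫|v| dt — sum the magnitudes of each area piece.
0–4 s: |2| × 4 = 8 m
4–7 s: |-6| × 3 = 18 m
7–12 s: |-8| × 5 = 40 m
12–13 s: |5| × 1 = 5 m
Total distance = 71 m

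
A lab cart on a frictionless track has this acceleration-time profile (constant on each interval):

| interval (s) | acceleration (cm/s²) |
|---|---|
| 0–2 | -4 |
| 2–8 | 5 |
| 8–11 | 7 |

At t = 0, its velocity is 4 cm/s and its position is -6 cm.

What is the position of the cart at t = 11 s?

On each constant-a segment, Δv = aΔt and Δx = v₀Δt + ½aΔt²; chain segment to segment.
0–2 s: v starts 4 cm/s; Δx = 4·2 + ½·-4·2² = 0 cm; v ends -4 cm/s.
2–8 s: v starts -4 cm/s; Δx = -4·6 + ½·5·6² = 66 cm; v ends 26 cm/s.
8–11 s: v starts 26 cm/s; Δx = 26·3 + ½·7·3² = 109.5 cm; v ends 47 cm/s.
x(11) = -6 + Σ Δx = 169.5 cm.

169.5 cm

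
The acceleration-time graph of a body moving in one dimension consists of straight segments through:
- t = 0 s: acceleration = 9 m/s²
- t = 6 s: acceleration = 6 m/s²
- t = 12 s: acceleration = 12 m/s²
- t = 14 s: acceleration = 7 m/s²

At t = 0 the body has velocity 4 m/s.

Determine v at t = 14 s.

122 m/s

Δv equals the area under the a-t graph; then v = v₀ + Δv.
0–6 s: ½(9 + 6)(6) = 45 m/s
6–12 s: ½(6 + 12)(6) = 54 m/s
12–14 s: ½(12 + 7)(2) = 19 m/s
Δv = 118 m/s, so v(14) = 4 + (118) = 122 m/s.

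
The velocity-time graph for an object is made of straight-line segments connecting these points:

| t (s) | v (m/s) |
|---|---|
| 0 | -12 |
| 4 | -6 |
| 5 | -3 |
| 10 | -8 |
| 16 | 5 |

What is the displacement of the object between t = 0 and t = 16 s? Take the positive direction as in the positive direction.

-77 m

Net displacement equals the area under the velocity-time graph (areas below the axis count negative).
0–4 s: ½(-12 + -6)(4) = -36 m
4–5 s: ½(-6 + -3)(1) = -4.5 m
5–10 s: ½(-3 + -8)(5) = -27.5 m
10–16 s: ½(-8 + 5)(6) = -9 m
Net displacement = -77 m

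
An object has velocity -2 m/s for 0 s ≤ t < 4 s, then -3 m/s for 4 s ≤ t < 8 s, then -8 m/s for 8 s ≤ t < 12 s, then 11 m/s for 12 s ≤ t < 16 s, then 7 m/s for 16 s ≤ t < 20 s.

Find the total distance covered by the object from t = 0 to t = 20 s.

124 m

Total distance travelled is ∫|v| dt — sum the magnitudes of each area piece.
0–4 s: |-2| × 4 = 8 m
4–8 s: |-3| × 4 = 12 m
8–12 s: |-8| × 4 = 32 m
12–16 s: |11| × 4 = 44 m
16–20 s: |7| × 4 = 28 m
Total distance = 124 m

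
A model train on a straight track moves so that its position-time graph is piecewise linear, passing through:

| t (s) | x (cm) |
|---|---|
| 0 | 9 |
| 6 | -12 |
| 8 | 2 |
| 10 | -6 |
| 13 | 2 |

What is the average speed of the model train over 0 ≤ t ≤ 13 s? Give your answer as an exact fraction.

Average speed = (total path length)/(elapsed time); on a piecewise-linear x-t graph the path length is Σ|Δx|.
0–6 s: |Δx| = |-12 − 9| = 21 cm
6–8 s: |Δx| = |2 − -12| = 14 cm
8–10 s: |Δx| = |-6 − 2| = 8 cm
10–13 s: |Δx| = |2 − -6| = 8 cm
Total path = 51 cm; average speed = 51/13 = 51/13 cm/s.

51/13 cm/s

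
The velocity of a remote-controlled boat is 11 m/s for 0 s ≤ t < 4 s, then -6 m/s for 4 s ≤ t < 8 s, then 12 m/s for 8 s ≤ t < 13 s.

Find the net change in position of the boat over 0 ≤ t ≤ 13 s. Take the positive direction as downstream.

Displacement is the signed area under the v-t curve.
0–4 s: 11 × 4 = 44 m
4–8 s: -6 × 4 = -24 m
8–13 s: 12 × 5 = 60 m
Net displacement = 80 m

80 m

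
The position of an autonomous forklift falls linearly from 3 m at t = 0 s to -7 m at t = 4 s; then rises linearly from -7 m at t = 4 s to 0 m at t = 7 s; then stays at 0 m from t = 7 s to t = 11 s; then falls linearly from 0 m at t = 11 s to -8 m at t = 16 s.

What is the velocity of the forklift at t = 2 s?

-2.5 m/s

Velocity is the slope of the x-t graph on 0–4 s: (-7 − 3)/(4 − 0) = -2.5 m/s.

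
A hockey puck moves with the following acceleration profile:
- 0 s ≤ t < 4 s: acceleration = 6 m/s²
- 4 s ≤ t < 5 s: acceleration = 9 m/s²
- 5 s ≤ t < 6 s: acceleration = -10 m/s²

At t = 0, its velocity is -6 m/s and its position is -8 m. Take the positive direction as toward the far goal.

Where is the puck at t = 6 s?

On each constant-a segment, Δv = aΔt and Δx = v₀Δt + ½aΔt²; chain segment to segment.
0–4 s: v starts -6 m/s; Δx = -6·4 + ½·6·4² = 24 m; v ends 18 m/s.
4–5 s: v starts 18 m/s; Δx = 18·1 + ½·9·1² = 22.5 m; v ends 27 m/s.
5–6 s: v starts 27 m/s; Δx = 27·1 + ½·-10·1² = 22 m; v ends 17 m/s.
x(6) = -8 + Σ Δx = 60.5 m.

60.5 m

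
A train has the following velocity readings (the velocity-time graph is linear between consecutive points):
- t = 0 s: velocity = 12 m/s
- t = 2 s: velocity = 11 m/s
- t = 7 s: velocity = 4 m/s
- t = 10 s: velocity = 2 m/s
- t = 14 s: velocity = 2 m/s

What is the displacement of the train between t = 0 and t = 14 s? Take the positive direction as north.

Net displacement equals the area under the velocity-time graph (areas below the axis count negative).
0–2 s: ½(12 + 11)(2) = 23 m
2–7 s: ½(11 + 4)(5) = 37.5 m
7–10 s: ½(4 + 2)(3) = 9 m
10–14 s: 2 × 4 = 8 m
Net displacement = 77.5 m

77.5 m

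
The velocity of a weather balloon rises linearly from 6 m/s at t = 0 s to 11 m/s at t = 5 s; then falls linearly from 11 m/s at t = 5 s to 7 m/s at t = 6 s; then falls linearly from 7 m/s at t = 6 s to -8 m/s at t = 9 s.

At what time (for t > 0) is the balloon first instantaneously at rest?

t = 7.4 s

v changes sign on 6–9 s (from 7 to -8); the graph is linear there, so v = 0 at t = 6 + (-7)·(9 − 6)/(-8 − 7) = 7.4 s.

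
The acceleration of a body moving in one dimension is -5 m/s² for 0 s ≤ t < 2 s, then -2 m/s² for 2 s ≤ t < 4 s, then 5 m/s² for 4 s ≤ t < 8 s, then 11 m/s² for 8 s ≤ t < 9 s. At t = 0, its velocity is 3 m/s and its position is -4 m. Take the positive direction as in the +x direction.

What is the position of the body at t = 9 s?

-15.5 m

On each constant-a segment, Δv = aΔt and Δx = v₀Δt + ½aΔt²; chain segment to segment.
0–2 s: v starts 3 m/s; Δx = 3·2 + ½·-5·2² = -4 m; v ends -7 m/s.
2–4 s: v starts -7 m/s; Δx = -7·2 + ½·-2·2² = -18 m; v ends -11 m/s.
4–8 s: v starts -11 m/s; Δx = -11·4 + ½·5·4² = -4 m; v ends 9 m/s.
8–9 s: v starts 9 m/s; Δx = 9·1 + ½·11·1² = 14.5 m; v ends 20 m/s.
x(9) = -4 + Σ Δx = -15.5 m.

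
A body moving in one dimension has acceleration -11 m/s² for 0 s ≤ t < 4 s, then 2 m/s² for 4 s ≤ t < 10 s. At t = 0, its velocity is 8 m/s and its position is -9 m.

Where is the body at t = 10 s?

On each constant-a segment, Δv = aΔt and Δx = v₀Δt + ½aΔt²; chain segment to segment.
0–4 s: v starts 8 m/s; Δx = 8·4 + ½·-11·4² = -56 m; v ends -36 m/s.
4–10 s: v starts -36 m/s; Δx = -36·6 + ½·2·6² = -180 m; v ends -24 m/s.
x(10) = -9 + Σ Δx = -245 m.

-245 m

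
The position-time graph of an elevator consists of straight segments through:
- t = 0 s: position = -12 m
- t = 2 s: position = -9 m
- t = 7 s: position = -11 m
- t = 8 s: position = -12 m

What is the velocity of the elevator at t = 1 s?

1.5 m/s

Velocity is the slope of the x-t graph on 0–2 s: (-9 − -12)/(2 − 0) = 1.5 m/s.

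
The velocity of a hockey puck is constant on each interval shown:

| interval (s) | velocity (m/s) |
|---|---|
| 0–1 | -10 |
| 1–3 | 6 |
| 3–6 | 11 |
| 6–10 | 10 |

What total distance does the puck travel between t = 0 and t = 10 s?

95 m

Total distance travelled is ∫|v| dt — sum the magnitudes of each area piece.
0–1 s: |-10| × 1 = 10 m
1–3 s: |6| × 2 = 12 m
3–6 s: |11| × 3 = 33 m
6–10 s: |10| × 4 = 40 m
Total distance = 95 m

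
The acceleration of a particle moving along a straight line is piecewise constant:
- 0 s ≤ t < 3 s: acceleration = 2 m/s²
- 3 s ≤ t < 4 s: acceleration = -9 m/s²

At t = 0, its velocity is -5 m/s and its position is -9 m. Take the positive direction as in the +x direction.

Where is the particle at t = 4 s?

On each constant-a segment, Δv = aΔt and Δx = v₀Δt + ½aΔt²; chain segment to segment.
0–3 s: v starts -5 m/s; Δx = -5·3 + ½·2·3² = -6 m; v ends 1 m/s.
3–4 s: v starts 1 m/s; Δx = 1·1 + ½·-9·1² = -3.5 m; v ends -8 m/s.
x(4) = -9 + Σ Δx = -18.5 m.

-18.5 m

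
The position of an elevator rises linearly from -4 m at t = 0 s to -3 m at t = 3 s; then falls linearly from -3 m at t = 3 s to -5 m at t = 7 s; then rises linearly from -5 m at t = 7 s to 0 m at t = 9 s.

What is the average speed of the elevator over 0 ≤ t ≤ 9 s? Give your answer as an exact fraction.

8/9 m/s

Average speed = (total path length)/(elapsed time); on a piecewise-linear x-t graph the path length is Σ|Δx|.
0–3 s: |Δx| = |-3 − -4| = 1 m
3–7 s: |Δx| = |-5 − -3| = 2 m
7–9 s: |Δx| = |0 − -5| = 5 m
Total path = 8 m; average speed = 8/9 = 8/9 m/s.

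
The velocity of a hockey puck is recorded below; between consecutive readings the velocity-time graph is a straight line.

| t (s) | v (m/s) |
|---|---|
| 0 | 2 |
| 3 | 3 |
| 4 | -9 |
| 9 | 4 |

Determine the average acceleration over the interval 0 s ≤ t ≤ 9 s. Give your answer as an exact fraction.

Average acceleration = Δv/Δt = (4 − 2)/(9 − 0) = 2/9 m/s².

2/9 m/s²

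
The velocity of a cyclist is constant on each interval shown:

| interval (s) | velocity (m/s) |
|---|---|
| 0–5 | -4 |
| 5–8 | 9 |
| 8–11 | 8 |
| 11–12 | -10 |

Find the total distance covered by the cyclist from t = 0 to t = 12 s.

Distance (not displacement) is the total path length: add the absolute areas under v-t.
0–5 s: |-4| × 5 = 20 m
5–8 s: |9| × 3 = 27 m
8–11 s: |8| × 3 = 24 m
11–12 s: |-10| × 1 = 10 m
Total distance = 81 m

81 m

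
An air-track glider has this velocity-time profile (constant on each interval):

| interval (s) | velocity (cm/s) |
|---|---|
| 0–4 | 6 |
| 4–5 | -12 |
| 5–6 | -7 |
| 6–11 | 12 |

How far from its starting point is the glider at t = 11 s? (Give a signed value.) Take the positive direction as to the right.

Displacement is the signed area under the v-t curve.
0–4 s: 6 × 4 = 24 cm
4–5 s: -12 × 1 = -12 cm
5–6 s: -7 × 1 = -7 cm
6–11 s: 12 × 5 = 60 cm
Net displacement = 65 cm

65 cm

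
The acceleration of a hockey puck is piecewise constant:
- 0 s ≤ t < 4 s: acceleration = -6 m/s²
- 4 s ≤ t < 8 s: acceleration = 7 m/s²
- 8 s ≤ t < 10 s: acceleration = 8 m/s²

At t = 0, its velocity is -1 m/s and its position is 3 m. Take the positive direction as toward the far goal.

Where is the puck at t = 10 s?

-71 m

On each constant-a segment, Δv = aΔt and Δx = v₀Δt + ½aΔt²; chain segment to segment.
0–4 s: v starts -1 m/s; Δx = -1·4 + ½·-6·4² = -52 m; v ends -25 m/s.
4–8 s: v starts -25 m/s; Δx = -25·4 + ½·7·4² = -44 m; v ends 3 m/s.
8–10 s: v starts 3 m/s; Δx = 3·2 + ½·8·2² = 22 m; v ends 19 m/s.
x(10) = 3 + Σ Δx = -71 m.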